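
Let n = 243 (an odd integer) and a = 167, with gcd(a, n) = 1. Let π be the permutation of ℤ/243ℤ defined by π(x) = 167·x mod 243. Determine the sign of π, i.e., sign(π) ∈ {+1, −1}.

Trace 98: π^k(98) = [98, 85, 101, 100, 176, 232, 107] for k=0..6.
Cycle type of π: 162 + 54 + 18 + 6 + 2 + 1; total 6 cycles.
Σ(ℓ_i−1) = 243−6 = 237; sign = (−1)^237 = -1.

-1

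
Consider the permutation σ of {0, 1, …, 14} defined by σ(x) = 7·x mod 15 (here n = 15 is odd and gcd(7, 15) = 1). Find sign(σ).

Start at x=7: 7 → 4 → 13 → 1 → 7 (one orbit).
Decompose π into cycles: lengths [4, 4, 4, 1, 1, 1] (6 cycles, including the fixed point 0).
Σ(ℓ_i−1) = 15−6 = 9; sign = (−1)^9 = -1.

-1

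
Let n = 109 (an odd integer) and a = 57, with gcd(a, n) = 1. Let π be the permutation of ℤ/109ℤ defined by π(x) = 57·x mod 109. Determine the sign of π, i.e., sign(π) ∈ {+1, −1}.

Trace 31: π^k(31) = [31, 23, 3, 62, 46, 6, 15] for k=0..6.
Cycle lengths of π_57 on ℤ/109ℤ: [108, 1]; 2 cycles in total.
sign(π) = (−1)^{n − #cycles} = (−1)^{109−2} = (−1)^107 = -1.

-1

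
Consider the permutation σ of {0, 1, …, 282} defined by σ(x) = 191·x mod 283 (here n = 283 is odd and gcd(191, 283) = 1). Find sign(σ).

-1

Trace 212: π^k(212) = [212, 23, 148, 251, 114, 266, 149] for k=0..6.
Decompose π into cycles: lengths [282, 1] (2 cycles, including the fixed point 0).
Σ(ℓ_i−1) = 283−2 = 281; sign = (−1)^281 = -1.
(191|283)_J = -1 (Zolotarev's lemma cross-check).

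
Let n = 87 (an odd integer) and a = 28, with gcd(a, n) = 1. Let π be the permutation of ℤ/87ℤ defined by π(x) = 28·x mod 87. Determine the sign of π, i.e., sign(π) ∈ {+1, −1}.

Orbit of 28 under x↦28x: [28, 1]… (length divides ord_87(28)).
Decompose π into cycles: lengths [2, 2, 2, 2, 2, 2, 2, 2, 2, 2, 2, 2, 2, 2, 2, 2, 2, 2, 2, 2, 2, 2, 2, 2, 2, 2, 2, 2, 2, 2, 2, 2, 2, 2, 2, 2, 2, 2, 2, 2, 2, 2, 1, 1, 1] (45 cycles, including the fixed point 0).
With 45 cycles on 87 points, sign = (−1)^{87−45} = +1.

+1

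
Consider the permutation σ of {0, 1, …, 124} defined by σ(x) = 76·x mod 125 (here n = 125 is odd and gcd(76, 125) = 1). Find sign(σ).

+1

Trace 51: π^k(51) = [51, 1, 76, 26, 101] for k=0..4.
The orbit structure of x ↦ 76x mod 125: 45 orbits of sizes [5, 5, 5, 5, 5, 5, 5, 5, 5, 5, 5, 5, 5, 5, 5, 5, 5, 5, 5, 5, 1, 1, 1, 1, 1, 1, 1, 1, 1, 1, 1, 1, 1, 1, 1, 1, 1, 1, 1, 1, 1, 1, 1, 1, 1].
125 − 45 = 80 transpositions; sign(π) = (−1)^80 = +1.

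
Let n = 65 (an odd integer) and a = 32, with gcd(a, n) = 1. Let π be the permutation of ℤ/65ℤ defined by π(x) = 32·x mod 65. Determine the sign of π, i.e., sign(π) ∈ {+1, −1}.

+1

Orbit of 16 under x↦32x: [16, 57, 4, 63, 1, 32, 49]… (length divides ord_65(32)).
The orbit structure of x ↦ 32x mod 65: 7 orbits of sizes [12, 12, 12, 12, 12, 4, 1].
7 cycles on 65: each ℓ→(−1)^(ℓ−1), product (−1)^58 = +1.
Check: (32/65) = +1 by Zolotarev.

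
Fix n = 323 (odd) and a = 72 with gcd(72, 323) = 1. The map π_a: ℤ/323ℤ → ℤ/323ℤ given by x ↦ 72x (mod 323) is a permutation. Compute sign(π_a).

-1

Trace 220: π^k(220) = [220, 13, 290, 208, 118, 98, 273] for k=0..6.
π_72 has 14 disjoint cycles with lengths [36, 36, 36, 36, 36, 36, 36, 36, 18, 4, 4, 4, 4, 1] on {0,…,322}.
sign(π) = (−1)^{n − #cycles} = (−1)^{323−14} = (−1)^309 = -1.
The Jacobi symbol (72|323) = -1 (Zolotarev) agrees.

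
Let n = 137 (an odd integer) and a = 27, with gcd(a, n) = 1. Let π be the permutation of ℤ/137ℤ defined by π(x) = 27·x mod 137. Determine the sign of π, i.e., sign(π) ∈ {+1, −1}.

-1

Start at x=127: 127 → 4 → 108 → 39 → 94 → 72 → 26 → … (one orbit).
Decompose π into cycles: lengths [136, 1] (2 cycles, including the fixed point 0).
n − c = 137 − 2 = 135; sign = (−1)^135 = -1.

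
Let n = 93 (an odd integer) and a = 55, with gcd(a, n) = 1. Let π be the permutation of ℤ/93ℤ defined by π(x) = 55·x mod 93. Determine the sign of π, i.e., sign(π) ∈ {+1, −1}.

Orbit of 22 under x↦55x: [22, 1, 55, 49, 91, 76, 88]… (length divides ord_93(55)).
π_55 has 6 disjoint cycles with lengths [30, 30, 30, 1, 1, 1] on {0,…,92}.
Σ(ℓ_i−1) = 93−6 = 87; sign = (−1)^87 = -1.

-1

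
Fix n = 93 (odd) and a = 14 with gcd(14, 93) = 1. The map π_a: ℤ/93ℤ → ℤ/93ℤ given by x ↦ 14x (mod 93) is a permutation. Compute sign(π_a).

-1

Trace 16: π^k(16) = [16, 38, 67, 8, 19, 80, 4] for k=0..6.
The orbit structure of x ↦ 14x mod 93: 6 orbits of sizes [30, 30, 15, 15, 2, 1].
Σ(ℓ_i−1) = 93−6 = 87; sign = (−1)^87 = -1.
The Jacobi symbol (14|93) = -1 (Zolotarev) agrees.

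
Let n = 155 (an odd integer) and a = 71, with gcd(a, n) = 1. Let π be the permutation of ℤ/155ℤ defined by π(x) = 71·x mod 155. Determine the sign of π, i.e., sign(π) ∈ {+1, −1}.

+1

Start at x=131: 131 → 1 → 71 → 81 → 16 → 51 → 56 → … (one orbit).
Decompose π into cycles: lengths [15, 15, 15, 15, 15, 15, 15, 15, 15, 15, 1, 1, 1, 1, 1] (15 cycles, including the fixed point 0).
n − c = 155 − 15 = 140; sign = (−1)^140 = +1.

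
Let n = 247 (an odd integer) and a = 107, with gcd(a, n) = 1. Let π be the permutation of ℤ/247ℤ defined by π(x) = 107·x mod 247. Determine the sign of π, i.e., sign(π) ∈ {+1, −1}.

Start at x=159: 159 → 217 → 1 → 107 → 87 → 170 → 159 (one orbit).
44 cycles of lengths [6, 6, 6, 6, 6, 6, 6, 6, 6, 6, 6, 6, 6, 6, 6, 6, 6, 6, 6, 6, 6, 6, 6, 6, 6, 6, 6, 6, 6, 6, 6, 6, 6, 6, 6, 6, 6, 6, 6, 3, 3, 3, 3, 1].
With 44 cycles on 247 points, sign = (−1)^{247−44} = -1.
Zolotarev: (107|247) = -1, matching the cycle-count sign.

-1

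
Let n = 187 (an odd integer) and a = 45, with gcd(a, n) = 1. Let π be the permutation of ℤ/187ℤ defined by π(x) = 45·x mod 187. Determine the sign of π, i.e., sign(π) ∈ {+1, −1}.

-1

Trace 23: π^k(23) = [23, 100, 12, 166, 177, 111, 133] for k=0..6.
The orbit structure of x ↦ 45x mod 187: 22 orbits of sizes [16, 16, 16, 16, 16, 16, 16, 16, 16, 16, 16, 1, 1, 1, 1, 1, 1, 1, 1, 1, 1, 1].
With 22 cycles on 187 points, sign = (−1)^{187−22} = -1.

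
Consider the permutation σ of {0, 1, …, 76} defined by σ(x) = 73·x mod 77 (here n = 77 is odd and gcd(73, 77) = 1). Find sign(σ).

Start at x=41: 41 → 67 → 40 → 71 → 24 → 58 → 76 → … (one orbit).
The orbit structure of x ↦ 73x mod 77: 5 orbits of sizes [30, 30, 10, 6, 1].
n − c = 77 − 5 = 72; sign = (−1)^72 = +1.

+1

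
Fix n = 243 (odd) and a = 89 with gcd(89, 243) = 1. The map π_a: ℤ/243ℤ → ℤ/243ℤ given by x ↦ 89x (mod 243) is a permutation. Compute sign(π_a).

-1

Orbit of 161 under x↦89x: [161, 235, 17, 55, 35, 199, 215]… (length divides ord_243(89)).
π_89 has 14 disjoint cycles with lengths [54, 54, 54, 18, 18, 18, 6, 6, 6, 2, 2, 2, 2, 1] on {0,…,242}.
sign(π) = (−1)^{n − #cycles} = (−1)^{243−14} = (−1)^229 = -1.
Via Zolotarev, sign(π_{89}) = (89|243) = -1.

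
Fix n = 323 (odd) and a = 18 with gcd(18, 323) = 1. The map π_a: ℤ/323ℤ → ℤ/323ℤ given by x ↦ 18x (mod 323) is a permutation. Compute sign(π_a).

-1

Orbit of 18 under x↦18x: [18, 1]… (length divides ord_323(18)).
π_18 has 170 disjoint cycles with lengths [2, 2, 2, 2, 2, 2, 2, 2, 2, 2, 2, 2, 2, 2, 2, 2, 2, 2, 2, 2, 2, 2, 2, 2, 2, 2, 2, 2, 2, 2, 2, 2, 2, 2, 2, 2, 2, 2, 2, 2, 2, 2, 2, 2, 2, 2, 2, 2, 2, 2, 2, 2, 2, 2, 2, 2, 2, 2, 2, 2, 2, 2, 2, 2, 2, 2, 2, 2, 2, 2, 2, 2, 2, 2, 2, 2, 2, 2, 2, 2, 2, 2, 2, 2, 2, 2, 2, 2, 2, 2, 2, 2, 2, 2, 2, 2, 2, 2, 2, 2, 2, 2, 2, 2, 2, 2, 2, 2, 2, 2, 2, 2, 2, 2, 2, 2, 2, 2, 2, 2, 2, 2, 2, 2, 2, 2, 2, 2, 2, 2, 2, 2, 2, 2, 2, 2, 2, 2, 2, 2, 2, 2, 2, 2, 2, 2, 2, 2, 2, 2, 2, 2, 2, 1, 1, 1, 1, 1, 1, 1, 1, 1, 1, 1, 1, 1, 1, 1, 1, 1] on {0,…,322}.
Σ(ℓ_i−1) = 323−170 = 153; sign = (−1)^153 = -1.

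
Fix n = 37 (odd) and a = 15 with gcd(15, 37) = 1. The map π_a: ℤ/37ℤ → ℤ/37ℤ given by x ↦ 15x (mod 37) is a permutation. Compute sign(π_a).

-1

Trace 10: π^k(10) = [10, 2, 30, 6, 16, 18, 11] for k=0..6.
Decompose π into cycles: lengths [36, 1] (2 cycles, including the fixed point 0).
37 − 2 = 35 transpositions; sign(π) = (−1)^35 = -1.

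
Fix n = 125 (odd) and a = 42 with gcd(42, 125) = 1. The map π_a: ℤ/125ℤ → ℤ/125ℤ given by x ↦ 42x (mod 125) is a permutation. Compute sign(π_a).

-1

Start at x=48: 48 → 16 → 47 → 99 → 33 → 11 → 87 → … (one orbit).
π_42 has 4 disjoint cycles with lengths [100, 20, 4, 1] on {0,…,124}.
4 cycles on 125: each ℓ→(−1)^(ℓ−1), product (−1)^121 = -1.
(42|125)_J = -1 (Zolotarev's lemma cross-check).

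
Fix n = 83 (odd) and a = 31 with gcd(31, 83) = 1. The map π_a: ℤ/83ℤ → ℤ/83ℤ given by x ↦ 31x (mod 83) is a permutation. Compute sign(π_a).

+1

Start at x=49: 49 → 25 → 28 → 38 → 16 → 81 → 21 → … (one orbit).
π_31 has 3 disjoint cycles with lengths [41, 41, 1] on {0,…,82}.
n − c = 83 − 3 = 80; sign = (−1)^80 = +1.
The Jacobi symbol (31|83) = +1 (Zolotarev) agrees.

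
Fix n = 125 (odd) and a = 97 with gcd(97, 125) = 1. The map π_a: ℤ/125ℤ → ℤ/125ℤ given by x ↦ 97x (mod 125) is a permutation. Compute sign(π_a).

Trace 59: π^k(59) = [59, 98, 6, 82, 79, 38, 61] for k=0..6.
Cycle type of π: 100 + 20 + 4 + 1; total 4 cycles.
4 cycles on 125: each ℓ→(−1)^(ℓ−1), product (−1)^121 = -1.

-1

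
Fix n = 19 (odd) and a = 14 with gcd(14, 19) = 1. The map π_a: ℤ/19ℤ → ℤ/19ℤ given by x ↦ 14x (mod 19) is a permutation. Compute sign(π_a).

Orbit of 18 under x↦14x: [18, 5, 13, 11, 2, 9, 12]… (length divides ord_19(14)).
2 cycles of lengths [18, 1].
n − c = 19 − 2 = 17; sign = (−1)^17 = -1.

-1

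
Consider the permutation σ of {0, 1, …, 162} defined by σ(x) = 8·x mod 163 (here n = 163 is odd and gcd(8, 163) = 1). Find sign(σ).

Orbit of 127 under x↦8x: [127, 38, 141, 150, 59, 146, 27]… (length divides ord_163(8)).
Decompose π into cycles: lengths [54, 54, 54, 1] (4 cycles, including the fixed point 0).
sign(π) = (−1)^{n − #cycles} = (−1)^{163−4} = (−1)^159 = -1.

-1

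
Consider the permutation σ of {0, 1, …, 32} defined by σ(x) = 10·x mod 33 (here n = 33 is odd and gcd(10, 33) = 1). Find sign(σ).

Orbit of 1 under x↦10x: [1, 10]… (length divides ord_33(10)).
18 cycles of lengths [2, 2, 2, 2, 2, 2, 2, 2, 2, 2, 2, 2, 2, 2, 2, 1, 1, 1].
With 18 cycles on 33 points, sign = (−1)^{33−18} = -1.
The Jacobi symbol (10|33) = -1 (Zolotarev) agrees.

-1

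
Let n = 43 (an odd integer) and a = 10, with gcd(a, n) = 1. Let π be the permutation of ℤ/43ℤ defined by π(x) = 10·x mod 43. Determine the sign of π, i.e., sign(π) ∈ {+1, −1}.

Trace 17: π^k(17) = [17, 41, 23, 15, 21, 38, 36] for k=0..6.
Cycle type of π: 21×2 + 1; total 3 cycles.
With 3 cycles on 43 points, sign = (−1)^{43−3} = +1.
Via Zolotarev, sign(π_{10}) = (10|43) = +1.

+1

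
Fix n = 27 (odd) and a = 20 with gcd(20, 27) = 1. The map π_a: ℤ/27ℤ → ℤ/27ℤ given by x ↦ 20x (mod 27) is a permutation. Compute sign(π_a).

Trace 26: π^k(26) = [26, 7, 5, 19, 2, 13, 17] for k=0..6.
π_20 has 4 disjoint cycles with lengths [18, 6, 2, 1] on {0,…,26}.
27 − 4 = 23 transpositions; sign(π) = (−1)^23 = -1.

-1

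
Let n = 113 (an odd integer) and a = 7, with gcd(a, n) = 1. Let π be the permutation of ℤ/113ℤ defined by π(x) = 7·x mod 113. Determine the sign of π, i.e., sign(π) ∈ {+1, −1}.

Orbit of 112 under x↦7x: [112, 106, 64, 109, 85, 30, 97]… (length divides ord_113(7)).
The orbit structure of x ↦ 7x mod 113: 9 orbits of sizes [14, 14, 14, 14, 14, 14, 14, 14, 1].
With 9 cycles on 113 points, sign = (−1)^{113−9} = +1.

+1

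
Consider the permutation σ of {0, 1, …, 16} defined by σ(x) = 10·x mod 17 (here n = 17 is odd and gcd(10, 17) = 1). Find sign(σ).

-1

Orbit of 9 under x↦10x: [9, 5, 16, 7, 2, 3, 13]… (length divides ord_17(10)).
Decompose π into cycles: lengths [16, 1] (2 cycles, including the fixed point 0).
Σ(ℓ_i−1) = 17−2 = 15; sign = (−1)^15 = -1.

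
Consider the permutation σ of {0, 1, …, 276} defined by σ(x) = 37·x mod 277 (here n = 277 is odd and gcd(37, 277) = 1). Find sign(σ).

Start at x=175: 175 → 104 → 247 → 275 → 203 → 32 → 76 → … (one orbit).
Cycle lengths of π_37 on ℤ/277ℤ: [92, 92, 92, 1]; 4 cycles in total.
n − c = 277 − 4 = 273; sign = (−1)^273 = -1.

-1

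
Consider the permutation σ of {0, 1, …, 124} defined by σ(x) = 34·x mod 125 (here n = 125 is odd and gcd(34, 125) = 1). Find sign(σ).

+1

Orbit of 11 under x↦34x: [11, 124, 91, 94, 71, 39, 76]… (length divides ord_125(34)).
Cycle lengths of π_34 on ℤ/125ℤ: [50, 50, 10, 10, 2, 2, 1]; 7 cycles in total.
n − c = 125 − 7 = 118; sign = (−1)^118 = +1.
Via Zolotarev, sign(π_{34}) = (34|125) = +1.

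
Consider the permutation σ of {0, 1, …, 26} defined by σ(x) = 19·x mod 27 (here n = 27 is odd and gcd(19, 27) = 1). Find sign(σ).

+1

Orbit of 1 under x↦19x: [1, 19, 10]… (length divides ord_27(19)).
Cycle lengths of π_19 on ℤ/27ℤ: [3, 3, 3, 3, 3, 3, 1, 1, 1, 1, 1, 1, 1, 1, 1]; 15 cycles in total.
sign(π) = (−1)^{n − #cycles} = (−1)^{27−15} = (−1)^12 = +1.
Via Zolotarev, sign(π_{19}) = (19|27) = +1.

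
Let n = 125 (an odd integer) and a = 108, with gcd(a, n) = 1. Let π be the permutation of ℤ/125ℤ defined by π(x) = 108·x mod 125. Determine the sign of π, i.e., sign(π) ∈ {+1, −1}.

Trace 67: π^k(67) = [67, 111, 113, 79, 32, 81, 123] for k=0..6.
π_108 has 4 disjoint cycles with lengths [100, 20, 4, 1] on {0,…,124}.
With 4 cycles on 125 points, sign = (−1)^{125−4} = -1.

-1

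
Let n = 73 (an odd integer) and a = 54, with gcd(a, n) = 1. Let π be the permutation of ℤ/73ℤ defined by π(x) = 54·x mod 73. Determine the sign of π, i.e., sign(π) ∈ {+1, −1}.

+1

Trace 16: π^k(16) = [16, 61, 9, 48, 37, 27, 71] for k=0..6.
Cycle lengths of π_54 on ℤ/73ℤ: [36, 36, 1]; 3 cycles in total.
73 − 3 = 70 transpositions; sign(π) = (−1)^70 = +1.
Check: (54/73) = +1 by Zolotarev.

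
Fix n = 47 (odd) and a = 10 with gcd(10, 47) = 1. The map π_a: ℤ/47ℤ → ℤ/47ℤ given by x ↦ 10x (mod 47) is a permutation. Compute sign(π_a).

Start at x=42: 42 → 44 → 17 → 29 → 8 → 33 → 1 → … (one orbit).
Decompose π into cycles: lengths [46, 1] (2 cycles, including the fixed point 0).
sign(π) = (−1)^{n − #cycles} = (−1)^{47−2} = (−1)^45 = -1.

-1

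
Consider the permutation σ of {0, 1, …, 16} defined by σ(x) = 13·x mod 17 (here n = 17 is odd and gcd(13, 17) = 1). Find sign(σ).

Orbit of 1 under x↦13x: [1, 13, 16, 4]… (length divides ord_17(13)).
Cycle type of π: 4×4 + 1; total 5 cycles.
n − c = 17 − 5 = 12; sign = (−1)^12 = +1.

+1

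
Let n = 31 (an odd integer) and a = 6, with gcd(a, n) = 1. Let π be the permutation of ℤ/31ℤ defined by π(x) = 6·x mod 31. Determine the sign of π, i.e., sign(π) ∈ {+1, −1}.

Start at x=6: 6 → 5 → 30 → 25 → 26 → 1 → 6 (one orbit).
6 cycles of lengths [6, 6, 6, 6, 6, 1].
Σ(ℓ_i−1) = 31−6 = 25; sign = (−1)^25 = -1.
(6|31)_J = -1 (Zolotarev's lemma cross-check).

-1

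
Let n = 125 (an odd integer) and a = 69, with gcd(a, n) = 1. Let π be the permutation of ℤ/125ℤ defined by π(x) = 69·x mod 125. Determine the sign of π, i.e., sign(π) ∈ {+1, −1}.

+1

Trace 99: π^k(99) = [99, 81, 89, 16, 104, 51, 19] for k=0..6.
The orbit structure of x ↦ 69x mod 125: 7 orbits of sizes [50, 50, 10, 10, 2, 2, 1].
sign(π) = (−1)^{n − #cycles} = (−1)^{125−7} = (−1)^118 = +1.
(69|125)_J = +1 (Zolotarev's lemma cross-check).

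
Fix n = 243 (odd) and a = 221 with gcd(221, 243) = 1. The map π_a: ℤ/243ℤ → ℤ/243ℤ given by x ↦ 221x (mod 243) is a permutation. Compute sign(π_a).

-1

Orbit of 38 under x↦221x: [38, 136, 167, 214, 152, 58, 182]… (length divides ord_243(221)).
6 cycles of lengths [162, 54, 18, 6, 2, 1].
sign(π) = (−1)^{n − #cycles} = (−1)^{243−6} = (−1)^237 = -1.
(221|243)_J = -1 (Zolotarev's lemma cross-check).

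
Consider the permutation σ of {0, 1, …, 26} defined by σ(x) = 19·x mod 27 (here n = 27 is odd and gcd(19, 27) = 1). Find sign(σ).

Orbit of 10 under x↦19x: [10, 1, 19]… (length divides ord_27(19)).
15 cycles of lengths [3, 3, 3, 3, 3, 3, 1, 1, 1, 1, 1, 1, 1, 1, 1].
sign(π) = (−1)^{n − #cycles} = (−1)^{27−15} = (−1)^12 = +1.

+1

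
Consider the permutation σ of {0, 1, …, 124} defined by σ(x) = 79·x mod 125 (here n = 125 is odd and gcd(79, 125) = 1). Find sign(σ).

Trace 26: π^k(26) = [26, 54, 16, 14, 106, 124, 46] for k=0..6.
7 cycles of lengths [50, 50, 10, 10, 2, 2, 1].
With 7 cycles on 125 points, sign = (−1)^{125−7} = +1.

+1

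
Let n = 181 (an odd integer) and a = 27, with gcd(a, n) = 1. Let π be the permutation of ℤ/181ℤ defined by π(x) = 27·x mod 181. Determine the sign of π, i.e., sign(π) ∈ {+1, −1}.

Trace 82: π^k(82) = [82, 42, 48, 29, 59, 145, 114] for k=0..6.
The orbit structure of x ↦ 27x mod 181: 13 orbits of sizes [15, 15, 15, 15, 15, 15, 15, 15, 15, 15, 15, 15, 1].
Σ(ℓ_i−1) = 181−13 = 168; sign = (−1)^168 = +1.
Via Zolotarev, sign(π_{27}) = (27|181) = +1.

+1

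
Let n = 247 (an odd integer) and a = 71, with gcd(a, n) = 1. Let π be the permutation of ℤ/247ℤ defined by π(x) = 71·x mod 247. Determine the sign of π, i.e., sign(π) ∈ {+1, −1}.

+1

Trace 42: π^k(42) = [42, 18, 43, 89, 144, 97, 218] for k=0..6.
π_71 has 9 disjoint cycles with lengths [36, 36, 36, 36, 36, 36, 18, 12, 1] on {0,…,246}.
Σ(ℓ_i−1) = 247−9 = 238; sign = (−1)^238 = +1.
Via Zolotarev, sign(π_{71}) = (71|247) = +1.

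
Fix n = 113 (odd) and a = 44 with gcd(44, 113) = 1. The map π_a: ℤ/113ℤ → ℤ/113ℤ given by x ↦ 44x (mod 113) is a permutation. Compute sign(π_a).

+1

Orbit of 95 under x↦44x: [95, 112, 69, 98, 18, 1, 44]… (length divides ord_113(44)).
Cycle lengths of π_44 on ℤ/113ℤ: [8, 8, 8, 8, 8, 8, 8, 8, 8, 8, 8, 8, 8, 8, 1]; 15 cycles in total.
With 15 cycles on 113 points, sign = (−1)^{113−15} = +1.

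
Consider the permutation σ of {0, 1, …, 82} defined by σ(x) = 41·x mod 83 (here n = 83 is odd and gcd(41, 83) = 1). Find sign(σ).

Orbit of 10 under x↦41x: [10, 78, 44, 61, 11, 36, 65]… (length divides ord_83(41)).
3 cycles of lengths [41, 41, 1].
3 cycles on 83: each ℓ→(−1)^(ℓ−1), product (−1)^80 = +1.
Check: (41/83) = +1 by Zolotarev.

+1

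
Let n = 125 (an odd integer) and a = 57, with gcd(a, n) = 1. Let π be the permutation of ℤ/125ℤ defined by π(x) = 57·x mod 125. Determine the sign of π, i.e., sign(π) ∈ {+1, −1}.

Trace 68: π^k(68) = [68, 1, 57, 124] for k=0..3.
Decompose π into cycles: lengths [4, 4, 4, 4, 4, 4, 4, 4, 4, 4, 4, 4, 4, 4, 4, 4, 4, 4, 4, 4, 4, 4, 4, 4, 4, 4, 4, 4, 4, 4, 4, 1] (32 cycles, including the fixed point 0).
32 cycles on 125: each ℓ→(−1)^(ℓ−1), product (−1)^93 = -1.

-1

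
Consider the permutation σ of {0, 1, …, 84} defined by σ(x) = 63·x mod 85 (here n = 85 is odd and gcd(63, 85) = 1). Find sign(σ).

+1

Orbit of 62 under x↦63x: [62, 81, 3, 19, 7, 16, 73]… (length divides ord_85(63)).
Cycle lengths of π_63 on ℤ/85ℤ: [16, 16, 16, 16, 16, 4, 1]; 7 cycles in total.
With 7 cycles on 85 points, sign = (−1)^{85−7} = +1.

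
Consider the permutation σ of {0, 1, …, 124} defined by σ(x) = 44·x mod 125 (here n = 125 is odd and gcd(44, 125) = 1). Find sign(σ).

Trace 24: π^k(24) = [24, 56, 89, 41, 54, 1, 44] for k=0..6.
Cycle type of π: 50×2 + 10×2 + 2×2 + 1; total 7 cycles.
Σ(ℓ_i−1) = 125−7 = 118; sign = (−1)^118 = +1.
Zolotarev: (44|125) = +1, matching the cycle-count sign.

+1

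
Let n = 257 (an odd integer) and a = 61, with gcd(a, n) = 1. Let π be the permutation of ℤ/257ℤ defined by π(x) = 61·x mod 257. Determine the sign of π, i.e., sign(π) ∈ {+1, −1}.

+1

Trace 50: π^k(50) = [50, 223, 239, 187, 99, 128, 98] for k=0..6.
π_61 has 3 disjoint cycles with lengths [128, 128, 1] on {0,…,256}.
With 3 cycles on 257 points, sign = (−1)^{257−3} = +1.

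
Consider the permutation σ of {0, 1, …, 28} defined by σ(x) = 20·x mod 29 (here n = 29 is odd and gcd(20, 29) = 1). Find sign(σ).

+1

Orbit of 25 under x↦20x: [25, 7, 24, 16, 1, 20, 23]… (length divides ord_29(20)).
π_20 has 5 disjoint cycles with lengths [7, 7, 7, 7, 1] on {0,…,28}.
29 − 5 = 24 transpositions; sign(π) = (−1)^24 = +1.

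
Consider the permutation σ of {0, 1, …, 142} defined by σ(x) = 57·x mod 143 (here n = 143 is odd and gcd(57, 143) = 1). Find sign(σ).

+1

Orbit of 27 under x↦57x: [27, 109, 64, 73, 14, 83, 12]… (length divides ord_143(57)).
Cycle lengths of π_57 on ℤ/143ℤ: [20, 20, 20, 20, 20, 20, 10, 4, 4, 4, 1]; 11 cycles in total.
sign(π) = (−1)^{n − #cycles} = (−1)^{143−11} = (−1)^132 = +1.
Zolotarev: (57|143) = +1, matching the cycle-count sign.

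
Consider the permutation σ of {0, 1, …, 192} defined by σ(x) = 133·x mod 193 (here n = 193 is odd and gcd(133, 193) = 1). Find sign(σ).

Start at x=1: 1 → 133 → 126 → 160 → 50 → 88 → 124 → … (one orbit).
Cycle lengths of π_133 on ℤ/193ℤ: [64, 64, 64, 1]; 4 cycles in total.
sign(π) = (−1)^{n − #cycles} = (−1)^{193−4} = (−1)^189 = -1.
Zolotarev: (133|193) = -1, matching the cycle-count sign.

-1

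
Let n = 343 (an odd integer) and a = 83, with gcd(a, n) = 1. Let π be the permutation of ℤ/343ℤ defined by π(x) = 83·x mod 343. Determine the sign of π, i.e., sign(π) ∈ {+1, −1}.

Orbit of 169 under x↦83x: [169, 307, 99, 328, 127, 251, 253]… (length divides ord_343(83)).
π_83 has 10 disjoint cycles with lengths [98, 98, 98, 14, 14, 14, 2, 2, 2, 1] on {0,…,342}.
Σ(ℓ_i−1) = 343−10 = 333; sign = (−1)^333 = -1.
Check: (83/343) = -1 by Zolotarev.

-1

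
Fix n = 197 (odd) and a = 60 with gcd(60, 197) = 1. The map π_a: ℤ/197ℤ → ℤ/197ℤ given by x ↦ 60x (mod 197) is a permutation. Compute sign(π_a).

+1

Trace 85: π^k(85) = [85, 175, 59, 191, 34, 70, 63] for k=0..6.
The orbit structure of x ↦ 60x mod 197: 5 orbits of sizes [49, 49, 49, 49, 1].
With 5 cycles on 197 points, sign = (−1)^{197−5} = +1.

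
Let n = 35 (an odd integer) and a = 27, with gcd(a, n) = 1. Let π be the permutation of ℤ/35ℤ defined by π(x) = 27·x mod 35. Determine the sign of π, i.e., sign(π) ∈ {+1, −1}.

Start at x=13: 13 → 1 → 27 → 29 → 13 (one orbit).
The orbit structure of x ↦ 27x mod 35: 11 orbits of sizes [4, 4, 4, 4, 4, 4, 4, 2, 2, 2, 1].
11 cycles on 35: each ℓ→(−1)^(ℓ−1), product (−1)^24 = +1.
Zolotarev: (27|35) = +1, matching the cycle-count sign.

+1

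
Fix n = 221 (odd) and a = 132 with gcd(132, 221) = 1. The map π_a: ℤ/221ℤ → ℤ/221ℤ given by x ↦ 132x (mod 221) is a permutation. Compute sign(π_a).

Start at x=89: 89 → 35 → 200 → 101 → 72 → 1 → 132 → … (one orbit).
Cycle type of π: 12×17 + 4×4 + 1; total 22 cycles.
n − c = 221 − 22 = 199; sign = (−1)^199 = -1.

-1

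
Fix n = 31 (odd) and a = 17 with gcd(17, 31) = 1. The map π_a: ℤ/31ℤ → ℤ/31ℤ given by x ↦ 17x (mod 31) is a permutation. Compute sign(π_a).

-1

Orbit of 23 under x↦17x: [23, 19, 13, 4, 6, 9, 29]… (length divides ord_31(17)).
π_17 has 2 disjoint cycles with lengths [30, 1] on {0,…,30}.
31 − 2 = 29 transpositions; sign(π) = (−1)^29 = -1.
(17|31)_J = -1 (Zolotarev's lemma cross-check).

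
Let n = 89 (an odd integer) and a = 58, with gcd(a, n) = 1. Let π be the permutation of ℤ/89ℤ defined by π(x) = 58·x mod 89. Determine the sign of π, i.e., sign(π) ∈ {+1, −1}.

-1

Start at x=47: 47 → 56 → 44 → 60 → 9 → 77 → 16 → … (one orbit).
The orbit structure of x ↦ 58x mod 89: 2 orbits of sizes [88, 1].
89 − 2 = 87 transpositions; sign(π) = (−1)^87 = -1.
Zolotarev: (58|89) = -1, matching the cycle-count sign.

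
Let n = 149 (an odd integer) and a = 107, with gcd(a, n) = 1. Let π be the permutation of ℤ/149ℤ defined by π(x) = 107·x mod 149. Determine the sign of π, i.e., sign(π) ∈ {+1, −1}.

+1

Start at x=16: 16 → 73 → 63 → 36 → 127 → 30 → 81 → … (one orbit).
5 cycles of lengths [37, 37, 37, 37, 1].
5 cycles on 149: each ℓ→(−1)^(ℓ−1), product (−1)^144 = +1.
Via Zolotarev, sign(π_{107}) = (107|149) = +1.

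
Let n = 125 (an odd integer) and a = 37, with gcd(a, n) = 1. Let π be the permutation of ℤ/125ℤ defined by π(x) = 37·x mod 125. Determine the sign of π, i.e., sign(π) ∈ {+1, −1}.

-1

Orbit of 36 under x↦37x: [36, 82, 34, 8, 46, 77, 99]… (length divides ord_125(37)).
Decompose π into cycles: lengths [100, 20, 4, 1] (4 cycles, including the fixed point 0).
sign(π) = (−1)^{n − #cycles} = (−1)^{125−4} = (−1)^121 = -1.
Check: (37/125) = -1 by Zolotarev.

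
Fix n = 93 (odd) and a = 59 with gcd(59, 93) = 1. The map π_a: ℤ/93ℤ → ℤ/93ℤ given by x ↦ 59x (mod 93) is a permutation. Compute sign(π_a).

Orbit of 8 under x↦59x: [8, 7, 41, 1, 59, 40, 35]… (length divides ord_93(59)).
The orbit structure of x ↦ 59x mod 93: 6 orbits of sizes [30, 30, 15, 15, 2, 1].
With 6 cycles on 93 points, sign = (−1)^{93−6} = -1.
Via Zolotarev, sign(π_{59}) = (59|93) = -1.

-1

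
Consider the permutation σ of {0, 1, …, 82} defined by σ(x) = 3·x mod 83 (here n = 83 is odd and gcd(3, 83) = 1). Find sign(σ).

+1

Start at x=44: 44 → 49 → 64 → 26 → 78 → 68 → 38 → … (one orbit).
Decompose π into cycles: lengths [41, 41, 1] (3 cycles, including the fixed point 0).
n − c = 83 − 3 = 80; sign = (−1)^80 = +1.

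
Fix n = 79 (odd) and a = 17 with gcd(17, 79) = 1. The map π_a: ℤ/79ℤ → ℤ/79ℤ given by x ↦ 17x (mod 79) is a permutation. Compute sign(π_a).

-1

Start at x=78: 78 → 62 → 27 → 64 → 61 → 10 → 12 → … (one orbit).
The orbit structure of x ↦ 17x mod 79: 4 orbits of sizes [26, 26, 26, 1].
With 4 cycles on 79 points, sign = (−1)^{79−4} = -1.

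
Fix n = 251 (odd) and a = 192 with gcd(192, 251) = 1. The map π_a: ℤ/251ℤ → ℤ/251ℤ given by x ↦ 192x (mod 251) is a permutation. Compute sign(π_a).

+1

Trace 249: π^k(249) = [249, 118, 66, 122, 81, 241, 88] for k=0..6.
Cycle lengths of π_192 on ℤ/251ℤ: [125, 125, 1]; 3 cycles in total.
Σ(ℓ_i−1) = 251−3 = 248; sign = (−1)^248 = +1.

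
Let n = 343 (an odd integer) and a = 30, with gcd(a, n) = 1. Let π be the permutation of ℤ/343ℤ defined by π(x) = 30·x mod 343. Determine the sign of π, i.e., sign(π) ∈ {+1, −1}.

Start at x=50: 50 → 128 → 67 → 295 → 275 → 18 → 197 → … (one orbit).
The orbit structure of x ↦ 30x mod 343: 31 orbits of sizes [21, 21, 21, 21, 21, 21, 21, 21, 21, 21, 21, 21, 21, 21, 3, 3, 3, 3, 3, 3, 3, 3, 3, 3, 3, 3, 3, 3, 3, 3, 1].
With 31 cycles on 343 points, sign = (−1)^{343−31} = +1.

+1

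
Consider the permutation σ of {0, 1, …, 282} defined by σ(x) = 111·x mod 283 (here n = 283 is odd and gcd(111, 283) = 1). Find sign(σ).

+1

Orbit of 29 under x↦111x: [29, 106, 163, 264, 155, 225, 71]… (length divides ord_283(111)).
Decompose π into cycles: lengths [47, 47, 47, 47, 47, 47, 1] (7 cycles, including the fixed point 0).
283 − 7 = 276 transpositions; sign(π) = (−1)^276 = +1.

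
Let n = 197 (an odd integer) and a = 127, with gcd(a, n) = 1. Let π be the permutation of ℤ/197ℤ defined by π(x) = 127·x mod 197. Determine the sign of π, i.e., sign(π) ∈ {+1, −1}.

Start at x=171: 171 → 47 → 59 → 7 → 101 → 22 → 36 → … (one orbit).
Cycle lengths of π_127 on ℤ/197ℤ: [98, 98, 1]; 3 cycles in total.
n − c = 197 − 3 = 194; sign = (−1)^194 = +1.
The Jacobi symbol (127|197) = +1 (Zolotarev) agrees.

+1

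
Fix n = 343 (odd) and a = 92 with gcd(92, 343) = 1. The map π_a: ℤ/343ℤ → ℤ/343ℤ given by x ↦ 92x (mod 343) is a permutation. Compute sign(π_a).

Trace 274: π^k(274) = [274, 169, 113, 106, 148, 239, 36] for k=0..6.
19 cycles of lengths [49, 49, 49, 49, 49, 49, 7, 7, 7, 7, 7, 7, 1, 1, 1, 1, 1, 1, 1].
With 19 cycles on 343 points, sign = (−1)^{343−19} = +1.
Zolotarev: (92|343) = +1, matching the cycle-count sign.

+1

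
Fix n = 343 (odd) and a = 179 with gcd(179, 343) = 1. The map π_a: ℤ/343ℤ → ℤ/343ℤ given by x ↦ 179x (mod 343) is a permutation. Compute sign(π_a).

Trace 142: π^k(142) = [142, 36, 270, 310, 267, 116, 184] for k=0..6.
The orbit structure of x ↦ 179x mod 343: 7 orbits of sizes [147, 147, 21, 21, 3, 3, 1].
343 − 7 = 336 transpositions; sign(π) = (−1)^336 = +1.
The Jacobi symbol (179|343) = +1 (Zolotarev) agrees.

+1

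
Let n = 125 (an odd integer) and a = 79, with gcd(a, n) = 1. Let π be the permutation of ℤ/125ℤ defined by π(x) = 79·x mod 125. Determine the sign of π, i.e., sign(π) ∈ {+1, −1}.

+1

Trace 59: π^k(59) = [59, 36, 94, 51, 29, 41, 114] for k=0..6.
7 cycles of lengths [50, 50, 10, 10, 2, 2, 1].
sign(π) = (−1)^{n − #cycles} = (−1)^{125−7} = (−1)^118 = +1.
Check: (79/125) = +1 by Zolotarev.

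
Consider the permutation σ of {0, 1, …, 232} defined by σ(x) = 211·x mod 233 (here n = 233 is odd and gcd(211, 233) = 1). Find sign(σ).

Start at x=152: 152 → 151 → 173 → 155 → 85 → 227 → 132 → … (one orbit).
The orbit structure of x ↦ 211x mod 233: 2 orbits of sizes [232, 1].
233 − 2 = 231 transpositions; sign(π) = (−1)^231 = -1.

-1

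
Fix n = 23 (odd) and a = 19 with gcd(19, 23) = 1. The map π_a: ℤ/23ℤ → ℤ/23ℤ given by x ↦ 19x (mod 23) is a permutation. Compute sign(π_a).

-1

Start at x=5: 5 → 3 → 11 → 2 → 15 → 9 → 10 → … (one orbit).
Cycle type of π: 22 + 1; total 2 cycles.
Σ(ℓ_i−1) = 23−2 = 21; sign = (−1)^21 = -1.
The Jacobi symbol (19|23) = -1 (Zolotarev) agrees.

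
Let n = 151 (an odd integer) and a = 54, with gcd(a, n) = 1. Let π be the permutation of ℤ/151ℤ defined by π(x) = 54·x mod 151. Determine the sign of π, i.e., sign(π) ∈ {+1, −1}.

-1

Trace 29: π^k(29) = [29, 56, 4, 65, 37, 35, 78] for k=0..6.
The orbit structure of x ↦ 54x mod 151: 2 orbits of sizes [150, 1].
151 − 2 = 149 transpositions; sign(π) = (−1)^149 = -1.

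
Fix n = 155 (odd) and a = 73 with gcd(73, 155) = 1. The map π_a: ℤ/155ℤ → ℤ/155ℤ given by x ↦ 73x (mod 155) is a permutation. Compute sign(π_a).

Orbit of 144 under x↦73x: [144, 127, 126, 53, 149, 27, 111]… (length divides ord_155(73)).
Cycle type of π: 60×2 + 30 + 4 + 1; total 5 cycles.
n − c = 155 − 5 = 150; sign = (−1)^150 = +1.

+1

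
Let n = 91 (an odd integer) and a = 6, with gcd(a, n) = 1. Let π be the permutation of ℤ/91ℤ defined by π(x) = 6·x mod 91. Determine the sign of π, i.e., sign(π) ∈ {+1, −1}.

+1

Trace 20: π^k(20) = [20, 29, 83, 43, 76, 1, 6] for k=0..6.
Cycle type of π: 12×7 + 2×3 + 1; total 11 cycles.
Σ(ℓ_i−1) = 91−11 = 80; sign = (−1)^80 = +1.
The Jacobi symbol (6|91) = +1 (Zolotarev) agrees.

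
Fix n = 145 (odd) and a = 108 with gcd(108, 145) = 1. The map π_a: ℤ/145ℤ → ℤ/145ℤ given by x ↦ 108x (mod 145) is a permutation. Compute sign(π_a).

+1

Start at x=144: 144 → 37 → 81 → 48 → 109 → 27 → 16 → … (one orbit).
7 cycles of lengths [28, 28, 28, 28, 28, 4, 1].
Σ(ℓ_i−1) = 145−7 = 138; sign = (−1)^138 = +1.
(108|145)_J = +1 (Zolotarev's lemma cross-check).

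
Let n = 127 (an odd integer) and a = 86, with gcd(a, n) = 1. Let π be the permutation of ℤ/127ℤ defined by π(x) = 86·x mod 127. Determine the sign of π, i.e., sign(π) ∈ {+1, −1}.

Start at x=50: 50 → 109 → 103 → 95 → 42 → 56 → 117 → … (one orbit).
The orbit structure of x ↦ 86x mod 127: 2 orbits of sizes [126, 1].
Σ(ℓ_i−1) = 127−2 = 125; sign = (−1)^125 = -1.

-1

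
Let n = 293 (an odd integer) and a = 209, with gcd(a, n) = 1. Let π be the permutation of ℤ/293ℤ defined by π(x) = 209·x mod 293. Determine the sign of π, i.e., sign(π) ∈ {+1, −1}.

+1

Orbit of 126 under x↦209x: [126, 257, 94, 15, 205, 67, 232]… (length divides ord_293(209)).
π_209 has 3 disjoint cycles with lengths [146, 146, 1] on {0,…,292}.
sign(π) = (−1)^{n − #cycles} = (−1)^{293−3} = (−1)^290 = +1.
Zolotarev: (209|293) = +1, matching the cycle-count sign.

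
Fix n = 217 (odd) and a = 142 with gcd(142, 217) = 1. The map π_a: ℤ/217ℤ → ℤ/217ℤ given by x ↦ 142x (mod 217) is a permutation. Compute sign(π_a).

+1

Orbit of 64 under x↦142x: [64, 191, 214, 8, 51, 81, 1]… (length divides ord_217(142)).
17 cycles of lengths [15, 15, 15, 15, 15, 15, 15, 15, 15, 15, 15, 15, 15, 15, 3, 3, 1].
sign(π) = (−1)^{n − #cycles} = (−1)^{217−17} = (−1)^200 = +1.
(142|217)_J = +1 (Zolotarev's lemma cross-check).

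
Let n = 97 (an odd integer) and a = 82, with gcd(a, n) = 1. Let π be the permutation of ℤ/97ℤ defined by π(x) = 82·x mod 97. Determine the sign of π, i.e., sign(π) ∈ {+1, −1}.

-1

Start at x=31: 31 → 20 → 88 → 38 → 12 → 14 → 81 → … (one orbit).
Cycle type of π: 96 + 1; total 2 cycles.
n − c = 97 − 2 = 95; sign = (−1)^95 = -1.
Check: (82/97) = -1 by Zolotarev.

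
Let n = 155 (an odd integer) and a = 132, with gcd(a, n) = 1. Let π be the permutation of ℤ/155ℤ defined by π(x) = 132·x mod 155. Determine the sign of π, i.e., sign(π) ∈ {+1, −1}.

-1

Trace 66: π^k(66) = [66, 32, 39, 33, 16, 97, 94] for k=0..6.
Cycle type of π: 20×6 + 5×6 + 4 + 1; total 14 cycles.
14 cycles on 155: each ℓ→(−1)^(ℓ−1), product (−1)^141 = -1.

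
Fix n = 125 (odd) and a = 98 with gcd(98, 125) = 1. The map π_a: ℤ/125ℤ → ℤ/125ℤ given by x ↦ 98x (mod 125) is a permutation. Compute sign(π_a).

-1

Start at x=38: 38 → 99 → 77 → 46 → 8 → 34 → 82 → … (one orbit).
π_98 has 4 disjoint cycles with lengths [100, 20, 4, 1] on {0,…,124}.
4 cycles on 125: each ℓ→(−1)^(ℓ−1), product (−1)^121 = -1.
The Jacobi symbol (98|125) = -1 (Zolotarev) agrees.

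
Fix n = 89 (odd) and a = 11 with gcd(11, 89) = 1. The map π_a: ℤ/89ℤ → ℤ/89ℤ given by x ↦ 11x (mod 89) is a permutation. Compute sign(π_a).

Start at x=2: 2 → 22 → 64 → 81 → 1 → 11 → 32 → … (one orbit).
Decompose π into cycles: lengths [22, 22, 22, 22, 1] (5 cycles, including the fixed point 0).
89 − 5 = 84 transpositions; sign(π) = (−1)^84 = +1.
Check: (11/89) = +1 by Zolotarev.

+1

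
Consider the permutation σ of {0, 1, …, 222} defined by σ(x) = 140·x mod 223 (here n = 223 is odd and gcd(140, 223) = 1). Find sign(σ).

Start at x=70: 70 → 211 → 104 → 65 → 180 → 1 → 140 → … (one orbit).
Decompose π into cycles: lengths [222, 1] (2 cycles, including the fixed point 0).
With 2 cycles on 223 points, sign = (−1)^{223−2} = -1.
(140|223)_J = -1 (Zolotarev's lemma cross-check).

-1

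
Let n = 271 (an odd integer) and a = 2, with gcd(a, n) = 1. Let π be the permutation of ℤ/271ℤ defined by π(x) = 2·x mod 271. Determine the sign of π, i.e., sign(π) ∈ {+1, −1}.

+1

Trace 200: π^k(200) = [200, 129, 258, 245, 219, 167, 63] for k=0..6.
Cycle lengths of π_2 on ℤ/271ℤ: [135, 135, 1]; 3 cycles in total.
n − c = 271 − 3 = 268; sign = (−1)^268 = +1.
(2|271)_J = +1 (Zolotarev's lemma cross-check).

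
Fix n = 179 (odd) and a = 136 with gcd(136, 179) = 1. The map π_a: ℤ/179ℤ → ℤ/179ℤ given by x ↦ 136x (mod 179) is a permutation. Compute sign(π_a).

Orbit of 88 under x↦136x: [88, 154, 1, 136, 59, 148, 80]… (length divides ord_179(136)).
π_136 has 2 disjoint cycles with lengths [178, 1] on {0,…,178}.
Σ(ℓ_i−1) = 179−2 = 177; sign = (−1)^177 = -1.

-1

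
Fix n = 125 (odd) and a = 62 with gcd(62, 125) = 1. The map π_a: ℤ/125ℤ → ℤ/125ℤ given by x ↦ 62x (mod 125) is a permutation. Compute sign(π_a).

Start at x=99: 99 → 13 → 56 → 97 → 14 → 118 → 66 → … (one orbit).
Cycle type of π: 100 + 20 + 4 + 1; total 4 cycles.
n − c = 125 − 4 = 121; sign = (−1)^121 = -1.
The Jacobi symbol (62|125) = -1 (Zolotarev) agrees.

-1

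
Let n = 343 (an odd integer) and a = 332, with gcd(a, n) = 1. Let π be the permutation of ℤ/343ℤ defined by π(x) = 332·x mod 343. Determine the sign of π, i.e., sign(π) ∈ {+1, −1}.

Trace 197: π^k(197) = [197, 234, 170, 188, 333, 110, 162] for k=0..6.
The orbit structure of x ↦ 332x mod 343: 4 orbits of sizes [294, 42, 6, 1].
343 − 4 = 339 transpositions; sign(π) = (−1)^339 = -1.
Zolotarev: (332|343) = -1, matching the cycle-count sign.

-1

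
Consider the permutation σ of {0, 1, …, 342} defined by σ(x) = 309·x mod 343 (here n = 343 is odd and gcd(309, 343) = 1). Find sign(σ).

+1

Orbit of 260 under x↦309x: [260, 78, 92, 302, 22, 281, 50]… (length divides ord_343(309)).
π_309 has 19 disjoint cycles with lengths [49, 49, 49, 49, 49, 49, 7, 7, 7, 7, 7, 7, 1, 1, 1, 1, 1, 1, 1] on {0,…,342}.
With 19 cycles on 343 points, sign = (−1)^{343−19} = +1.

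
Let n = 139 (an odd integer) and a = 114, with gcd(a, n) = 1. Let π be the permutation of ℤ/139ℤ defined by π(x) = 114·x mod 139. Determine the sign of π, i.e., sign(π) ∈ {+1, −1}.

Start at x=123: 123 → 122 → 8 → 78 → 135 → 100 → 2 → … (one orbit).
π_114 has 2 disjoint cycles with lengths [138, 1] on {0,…,138}.
Σ(ℓ_i−1) = 139−2 = 137; sign = (−1)^137 = -1.
Zolotarev: (114|139) = -1, matching the cycle-count sign.

-1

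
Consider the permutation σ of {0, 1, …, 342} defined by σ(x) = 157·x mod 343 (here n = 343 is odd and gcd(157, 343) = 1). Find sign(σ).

-1

Start at x=78: 78 → 241 → 107 → 335 → 116 → 33 → 36 → … (one orbit).
Decompose π into cycles: lengths [294, 42, 6, 1] (4 cycles, including the fixed point 0).
n − c = 343 − 4 = 339; sign = (−1)^339 = -1.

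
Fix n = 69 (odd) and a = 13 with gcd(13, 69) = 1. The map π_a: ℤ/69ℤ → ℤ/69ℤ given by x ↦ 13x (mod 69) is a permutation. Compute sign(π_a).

+1

Orbit of 49 under x↦13x: [49, 16, 1, 13, 31, 58, 64]… (length divides ord_69(13)).
Cycle type of π: 11×6 + 1×3; total 9 cycles.
With 9 cycles on 69 points, sign = (−1)^{69−9} = +1.
Zolotarev: (13|69) = +1, matching the cycle-count sign.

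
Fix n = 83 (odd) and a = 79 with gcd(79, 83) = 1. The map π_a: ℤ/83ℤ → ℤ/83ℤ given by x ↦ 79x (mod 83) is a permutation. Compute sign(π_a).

-1

Orbit of 50 under x↦79x: [50, 49, 53, 37, 18, 11, 39]… (length divides ord_83(79)).
Cycle type of π: 82 + 1; total 2 cycles.
With 2 cycles on 83 points, sign = (−1)^{83−2} = -1.
The Jacobi symbol (79|83) = -1 (Zolotarev) agrees.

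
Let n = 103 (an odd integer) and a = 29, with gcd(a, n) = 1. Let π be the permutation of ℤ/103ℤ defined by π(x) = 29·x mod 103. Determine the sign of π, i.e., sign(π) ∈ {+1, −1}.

Orbit of 97 under x↦29x: [97, 32, 1, 29, 17, 81, 83]… (length divides ord_103(29)).
The orbit structure of x ↦ 29x mod 103: 3 orbits of sizes [51, 51, 1].
103 − 3 = 100 transpositions; sign(π) = (−1)^100 = +1.

+1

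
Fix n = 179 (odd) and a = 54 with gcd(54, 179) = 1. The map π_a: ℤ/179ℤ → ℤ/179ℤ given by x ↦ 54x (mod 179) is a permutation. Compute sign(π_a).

Trace 29: π^k(29) = [29, 134, 76, 166, 14, 40, 12] for k=0..6.
Cycle type of π: 178 + 1; total 2 cycles.
2 cycles on 179: each ℓ→(−1)^(ℓ−1), product (−1)^177 = -1.

-1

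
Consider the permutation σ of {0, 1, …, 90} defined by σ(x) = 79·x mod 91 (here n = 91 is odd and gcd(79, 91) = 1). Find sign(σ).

Trace 79: π^k(79) = [79, 53, 1] for k=0..2.
Decompose π into cycles: lengths [3, 3, 3, 3, 3, 3, 3, 3, 3, 3, 3, 3, 3, 3, 3, 3, 3, 3, 3, 3, 3, 3, 3, 3, 3, 3, 1, 1, 1, 1, 1, 1, 1, 1, 1, 1, 1, 1, 1] (39 cycles, including the fixed point 0).
sign(π) = (−1)^{n − #cycles} = (−1)^{91−39} = (−1)^52 = +1.
(79|91)_J = +1 (Zolotarev's lemma cross-check).

+1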